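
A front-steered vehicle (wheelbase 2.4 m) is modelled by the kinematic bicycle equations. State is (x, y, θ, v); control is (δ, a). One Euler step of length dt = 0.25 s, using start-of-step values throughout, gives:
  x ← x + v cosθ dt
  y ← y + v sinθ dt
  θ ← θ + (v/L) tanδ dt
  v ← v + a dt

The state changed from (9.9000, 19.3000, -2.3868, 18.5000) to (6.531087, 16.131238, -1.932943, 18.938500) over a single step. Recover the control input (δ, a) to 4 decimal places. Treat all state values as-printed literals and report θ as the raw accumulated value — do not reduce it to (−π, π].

δ = 0.2313, a = 1.7540

a = (v'−v)/dt = (0.438500)/0.25 = 1.7540
Δθ = θ'−θ = 0.453857;  (v·dt/L) = 18.5000·0.25/2.4 = 1.927083
tan δ = Δθ·L/(v·dt) = 0.235515  →  δ = 0.2313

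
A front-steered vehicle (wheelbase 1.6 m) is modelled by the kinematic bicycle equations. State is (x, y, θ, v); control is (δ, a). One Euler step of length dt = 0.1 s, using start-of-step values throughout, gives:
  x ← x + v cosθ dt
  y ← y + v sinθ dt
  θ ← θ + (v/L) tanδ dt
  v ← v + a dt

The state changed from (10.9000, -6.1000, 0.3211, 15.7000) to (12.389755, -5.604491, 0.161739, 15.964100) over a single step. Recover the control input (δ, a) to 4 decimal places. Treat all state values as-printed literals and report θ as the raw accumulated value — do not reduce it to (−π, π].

δ = -0.1610, a = 2.6410

a = (v'−v)/dt = (0.264100)/0.1 = 2.6410
Δθ = θ'−θ = -0.159361;  (v·dt/L) = 15.7000·0.1/1.6 = 0.981250
tan δ = Δθ·L/(v·dt) = -0.162406  →  δ = -0.1610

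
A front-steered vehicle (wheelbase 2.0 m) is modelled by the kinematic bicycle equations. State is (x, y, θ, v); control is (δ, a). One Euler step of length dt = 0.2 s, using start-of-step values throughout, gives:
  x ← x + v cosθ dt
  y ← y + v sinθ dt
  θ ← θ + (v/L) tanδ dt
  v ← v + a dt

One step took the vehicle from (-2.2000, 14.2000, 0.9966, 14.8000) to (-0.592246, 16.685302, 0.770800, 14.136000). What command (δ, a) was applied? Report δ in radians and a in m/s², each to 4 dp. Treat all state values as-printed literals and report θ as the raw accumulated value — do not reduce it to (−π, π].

a = (v'−v)/dt = (-0.664000)/0.2 = -3.3200
Δθ = θ'−θ = -0.225800;  (v·dt/L) = 14.8000·0.2/2.0 = 1.480000
tan δ = Δθ·L/(v·dt) = -0.152568  →  δ = -0.1514

δ = -0.1514, a = -3.3200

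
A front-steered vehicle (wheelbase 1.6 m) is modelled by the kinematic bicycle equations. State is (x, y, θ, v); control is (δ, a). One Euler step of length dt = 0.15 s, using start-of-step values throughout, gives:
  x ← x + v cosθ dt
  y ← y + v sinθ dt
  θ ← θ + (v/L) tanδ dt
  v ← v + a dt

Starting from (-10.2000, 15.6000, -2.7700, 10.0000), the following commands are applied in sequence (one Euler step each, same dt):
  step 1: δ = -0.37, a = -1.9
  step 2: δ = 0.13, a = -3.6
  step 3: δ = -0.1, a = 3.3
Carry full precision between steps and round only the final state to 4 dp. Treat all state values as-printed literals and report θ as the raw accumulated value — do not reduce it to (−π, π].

(-14.4200, 14.8694, -3.1009, 9.6700)

after step 1 (δ=-0.37, a=-1.9): (-11.597625, 15.055350, -3.133622, 9.715000)
after step 2 (δ=0.13, a=-3.6): (-13.054829, 15.043735, -3.014549, 9.175000)
after step 3 (δ=-0.1, a=3.3): (-14.419988, 14.869360, -3.100852, 9.670000)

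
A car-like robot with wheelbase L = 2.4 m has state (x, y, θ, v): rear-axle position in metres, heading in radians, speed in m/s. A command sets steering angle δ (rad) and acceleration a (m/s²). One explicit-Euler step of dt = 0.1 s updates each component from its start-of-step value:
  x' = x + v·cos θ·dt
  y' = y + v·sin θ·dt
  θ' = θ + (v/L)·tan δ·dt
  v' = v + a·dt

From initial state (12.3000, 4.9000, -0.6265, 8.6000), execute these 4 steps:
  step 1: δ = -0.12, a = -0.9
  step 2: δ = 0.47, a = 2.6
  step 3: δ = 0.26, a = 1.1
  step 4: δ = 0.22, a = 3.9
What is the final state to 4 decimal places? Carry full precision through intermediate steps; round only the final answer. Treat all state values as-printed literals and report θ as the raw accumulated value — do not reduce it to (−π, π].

after step 1 (δ=-0.12, a=-0.9): (12.996673, 4.395771, -0.669708, 8.510000)
after step 2 (δ=0.47, a=2.6): (13.663859, 3.867507, -0.489591, 8.770000)
after step 3 (δ=0.26, a=1.1): (14.437834, 3.455084, -0.392383, 8.880000)
after step 4 (δ=0.22, a=3.9): (15.258346, 3.115521, -0.309643, 9.270000)

(15.2583, 3.1155, -0.3096, 9.2700)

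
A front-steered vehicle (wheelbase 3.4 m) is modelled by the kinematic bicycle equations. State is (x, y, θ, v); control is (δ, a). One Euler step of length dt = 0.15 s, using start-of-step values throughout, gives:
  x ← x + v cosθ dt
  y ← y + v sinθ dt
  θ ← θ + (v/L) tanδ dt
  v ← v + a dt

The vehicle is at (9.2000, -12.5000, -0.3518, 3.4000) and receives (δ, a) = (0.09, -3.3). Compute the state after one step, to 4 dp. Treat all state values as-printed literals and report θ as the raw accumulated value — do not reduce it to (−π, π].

(9.6788, -12.6757, -0.3383, 2.9050)

x' = 9.2000 + 3.4000·cos(-0.3518)·0.15 = 9.6788
y' = -12.5000 + 3.4000·sin(-0.3518)·0.15 = -12.6757
θ' = -0.3518 + (3.4000/3.4)·tan(0.09)·0.15 = -0.3383
v' = 3.4000 − 3.3000·0.15 = 2.9050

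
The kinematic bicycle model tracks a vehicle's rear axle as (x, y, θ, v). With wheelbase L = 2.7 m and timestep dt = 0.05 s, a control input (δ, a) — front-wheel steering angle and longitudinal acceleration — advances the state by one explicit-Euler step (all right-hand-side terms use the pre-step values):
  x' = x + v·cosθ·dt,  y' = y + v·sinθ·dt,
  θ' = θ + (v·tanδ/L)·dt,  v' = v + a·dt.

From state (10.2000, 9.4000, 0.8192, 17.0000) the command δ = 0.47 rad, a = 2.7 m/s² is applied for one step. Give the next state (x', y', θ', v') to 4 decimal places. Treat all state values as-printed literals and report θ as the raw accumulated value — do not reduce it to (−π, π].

x' = 10.2000 + 17.0000·cos(0.8192)·0.05 = 10.7804
y' = 9.4000 + 17.0000·sin(0.8192)·0.05 = 10.0210
θ' = 0.8192 + (17.0000/2.7)·tan(0.47)·0.05 = 0.9791
v' = 17.0000 + 2.7000·0.05 = 17.1350

(10.7804, 10.0210, 0.9791, 17.1350)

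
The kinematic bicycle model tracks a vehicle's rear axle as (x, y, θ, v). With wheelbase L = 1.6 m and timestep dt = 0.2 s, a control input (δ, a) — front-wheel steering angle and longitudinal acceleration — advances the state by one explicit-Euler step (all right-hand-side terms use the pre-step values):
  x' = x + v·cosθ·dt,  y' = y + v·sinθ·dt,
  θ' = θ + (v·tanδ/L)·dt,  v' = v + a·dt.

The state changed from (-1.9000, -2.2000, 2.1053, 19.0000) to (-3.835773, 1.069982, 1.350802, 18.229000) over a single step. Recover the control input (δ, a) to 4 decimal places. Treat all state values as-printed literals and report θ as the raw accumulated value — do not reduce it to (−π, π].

δ = -0.3076, a = -3.8550

a = (v'−v)/dt = (-0.771000)/0.2 = -3.8550
Δθ = θ'−θ = -0.754498;  (v·dt/L) = 19.0000·0.2/1.6 = 2.375000
tan δ = Δθ·L/(v·dt) = -0.317683  →  δ = -0.3076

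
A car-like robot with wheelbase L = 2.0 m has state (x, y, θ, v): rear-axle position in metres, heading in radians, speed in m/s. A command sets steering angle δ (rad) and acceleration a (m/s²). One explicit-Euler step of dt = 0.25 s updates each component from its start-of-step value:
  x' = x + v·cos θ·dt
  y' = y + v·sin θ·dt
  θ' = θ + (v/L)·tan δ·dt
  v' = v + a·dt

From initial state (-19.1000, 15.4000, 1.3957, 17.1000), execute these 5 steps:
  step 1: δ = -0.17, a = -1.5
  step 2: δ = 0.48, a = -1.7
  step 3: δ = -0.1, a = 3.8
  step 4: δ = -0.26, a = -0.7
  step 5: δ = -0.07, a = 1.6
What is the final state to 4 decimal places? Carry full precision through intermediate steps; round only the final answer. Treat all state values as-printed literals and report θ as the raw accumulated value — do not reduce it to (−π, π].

after step 1 (δ=-0.17, a=-1.5): (-18.355282, 19.609634, 1.028784, 16.725000)
after step 2 (δ=0.48, a=-1.7): (-16.198337, 23.191594, 2.117186, 16.300000)
after step 3 (δ=-0.1, a=3.8): (-18.315730, 26.673300, 1.912754, 17.250000)
after step 4 (δ=-0.26, a=-0.7): (-19.761848, 30.736107, 1.339145, 17.075000)
after step 5 (δ=-0.07, a=1.6): (-18.781806, 34.890832, 1.189494, 17.475000)

(-18.7818, 34.8908, 1.1895, 17.4750)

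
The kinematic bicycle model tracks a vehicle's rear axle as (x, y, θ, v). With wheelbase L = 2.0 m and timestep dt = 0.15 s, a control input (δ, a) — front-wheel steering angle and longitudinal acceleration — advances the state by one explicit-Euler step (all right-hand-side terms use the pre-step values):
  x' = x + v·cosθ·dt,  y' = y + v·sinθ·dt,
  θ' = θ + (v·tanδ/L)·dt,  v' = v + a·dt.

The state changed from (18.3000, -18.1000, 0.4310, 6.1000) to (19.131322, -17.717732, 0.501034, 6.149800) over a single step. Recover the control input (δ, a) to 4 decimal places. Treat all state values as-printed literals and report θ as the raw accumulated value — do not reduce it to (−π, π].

a = (v'−v)/dt = (0.049800)/0.15 = 0.3320
Δθ = θ'−θ = 0.070034;  (v·dt/L) = 6.1000·0.15/2.0 = 0.457500
tan δ = Δθ·L/(v·dt) = 0.153080  →  δ = 0.1519

δ = 0.1519, a = 0.3320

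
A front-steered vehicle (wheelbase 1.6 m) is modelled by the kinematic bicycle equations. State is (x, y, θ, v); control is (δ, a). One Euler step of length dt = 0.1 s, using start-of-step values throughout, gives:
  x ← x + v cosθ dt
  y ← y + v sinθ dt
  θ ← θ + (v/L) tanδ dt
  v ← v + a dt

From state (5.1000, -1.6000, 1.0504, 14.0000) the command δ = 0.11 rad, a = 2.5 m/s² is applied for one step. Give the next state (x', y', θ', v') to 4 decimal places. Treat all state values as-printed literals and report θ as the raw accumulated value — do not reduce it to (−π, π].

(5.7961, -0.3853, 1.1470, 14.2500)

x' = 5.1000 + 14.0000·cos(1.0504)·0.1 = 5.7961
y' = -1.6000 + 14.0000·sin(1.0504)·0.1 = -0.3853
θ' = 1.0504 + (14.0000/1.6)·tan(0.11)·0.1 = 1.1470
v' = 14.0000 + 2.5000·0.1 = 14.2500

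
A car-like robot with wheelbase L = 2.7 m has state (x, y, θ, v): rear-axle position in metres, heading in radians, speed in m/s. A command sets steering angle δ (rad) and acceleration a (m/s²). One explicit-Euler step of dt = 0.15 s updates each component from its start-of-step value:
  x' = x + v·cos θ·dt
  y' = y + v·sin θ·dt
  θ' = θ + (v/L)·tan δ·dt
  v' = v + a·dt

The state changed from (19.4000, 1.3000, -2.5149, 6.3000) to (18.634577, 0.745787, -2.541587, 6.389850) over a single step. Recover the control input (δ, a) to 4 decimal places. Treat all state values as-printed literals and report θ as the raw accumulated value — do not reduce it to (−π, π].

a = (v'−v)/dt = (0.089850)/0.15 = 0.5990
Δθ = θ'−θ = -0.026687;  (v·dt/L) = 6.3000·0.15/2.7 = 0.350000
tan δ = Δθ·L/(v·dt) = -0.076249  →  δ = -0.0761

δ = -0.0761, a = 0.5990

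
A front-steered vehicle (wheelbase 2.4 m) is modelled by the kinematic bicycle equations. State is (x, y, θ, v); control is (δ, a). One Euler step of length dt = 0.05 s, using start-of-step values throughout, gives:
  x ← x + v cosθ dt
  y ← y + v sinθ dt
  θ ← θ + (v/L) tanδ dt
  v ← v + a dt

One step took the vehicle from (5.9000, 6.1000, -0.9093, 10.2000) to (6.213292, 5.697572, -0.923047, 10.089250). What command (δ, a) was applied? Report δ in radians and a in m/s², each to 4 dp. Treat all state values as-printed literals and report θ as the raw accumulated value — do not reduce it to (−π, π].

δ = -0.0646, a = -2.2150

a = (v'−v)/dt = (-0.110750)/0.05 = -2.2150
Δθ = θ'−θ = -0.013747;  (v·dt/L) = 10.2000·0.05/2.4 = 0.212500
tan δ = Δθ·L/(v·dt) = -0.064692  →  δ = -0.0646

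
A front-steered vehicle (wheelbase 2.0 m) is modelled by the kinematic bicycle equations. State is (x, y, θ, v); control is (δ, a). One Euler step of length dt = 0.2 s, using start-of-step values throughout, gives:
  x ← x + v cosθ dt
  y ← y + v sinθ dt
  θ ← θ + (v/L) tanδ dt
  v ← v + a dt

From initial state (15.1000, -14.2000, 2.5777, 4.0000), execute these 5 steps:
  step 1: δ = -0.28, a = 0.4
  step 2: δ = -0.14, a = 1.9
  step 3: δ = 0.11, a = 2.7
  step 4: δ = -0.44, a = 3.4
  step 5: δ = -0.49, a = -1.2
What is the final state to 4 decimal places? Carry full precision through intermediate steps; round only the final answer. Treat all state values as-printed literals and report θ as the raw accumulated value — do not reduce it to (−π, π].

after step 1 (δ=-0.28, a=0.4): (14.423855, -13.772416, 2.462678, 4.080000)
after step 2 (δ=-0.14, a=1.9): (13.788799, -13.260010, 2.405182, 4.460000)
after step 3 (δ=0.11, a=2.7): (13.127931, -12.660913, 2.454441, 5.000000)
after step 4 (δ=-0.44, a=3.4): (12.354875, -12.026575, 2.219051, 5.680000)
after step 5 (δ=-0.49, a=-1.2): (11.668963, -11.121026, 1.916086, 5.440000)

(11.6690, -11.1210, 1.9161, 5.4400)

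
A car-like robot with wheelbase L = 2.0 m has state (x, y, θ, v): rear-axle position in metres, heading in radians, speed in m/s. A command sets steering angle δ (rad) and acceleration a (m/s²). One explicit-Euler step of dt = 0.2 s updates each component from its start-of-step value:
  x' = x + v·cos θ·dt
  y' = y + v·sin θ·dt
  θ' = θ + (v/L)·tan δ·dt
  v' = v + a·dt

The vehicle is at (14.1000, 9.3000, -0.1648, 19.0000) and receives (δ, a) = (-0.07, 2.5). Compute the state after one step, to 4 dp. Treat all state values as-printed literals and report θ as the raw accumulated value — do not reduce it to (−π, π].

(17.8485, 8.6766, -0.2980, 19.5000)

x' = 14.1000 + 19.0000·cos(-0.1648)·0.2 = 17.8485
y' = 9.3000 + 19.0000·sin(-0.1648)·0.2 = 8.6766
θ' = -0.1648 + (19.0000/2.0)·tan(-0.07)·0.2 = -0.2980
v' = 19.0000 + 2.5000·0.2 = 19.5000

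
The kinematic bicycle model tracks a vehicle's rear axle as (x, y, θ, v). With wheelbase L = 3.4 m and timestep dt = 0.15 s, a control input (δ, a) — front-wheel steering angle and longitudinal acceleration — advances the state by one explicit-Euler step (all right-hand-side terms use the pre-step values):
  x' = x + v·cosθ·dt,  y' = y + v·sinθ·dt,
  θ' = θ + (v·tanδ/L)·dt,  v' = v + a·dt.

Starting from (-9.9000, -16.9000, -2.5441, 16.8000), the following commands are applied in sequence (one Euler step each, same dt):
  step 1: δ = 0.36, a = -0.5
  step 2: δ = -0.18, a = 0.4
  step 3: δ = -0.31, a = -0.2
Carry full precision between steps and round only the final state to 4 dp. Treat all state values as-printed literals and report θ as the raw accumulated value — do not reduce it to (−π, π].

after step 1 (δ=0.36, a=-0.5): (-11.983407, -18.317680, -2.265119, 16.725000)
after step 2 (δ=-0.18, a=0.4): (-13.588669, -20.245622, -2.399388, 16.785000)
after step 3 (δ=-0.31, a=-0.2): (-15.444201, -21.947404, -2.636596, 16.755000)

(-15.4442, -21.9474, -2.6366, 16.7550)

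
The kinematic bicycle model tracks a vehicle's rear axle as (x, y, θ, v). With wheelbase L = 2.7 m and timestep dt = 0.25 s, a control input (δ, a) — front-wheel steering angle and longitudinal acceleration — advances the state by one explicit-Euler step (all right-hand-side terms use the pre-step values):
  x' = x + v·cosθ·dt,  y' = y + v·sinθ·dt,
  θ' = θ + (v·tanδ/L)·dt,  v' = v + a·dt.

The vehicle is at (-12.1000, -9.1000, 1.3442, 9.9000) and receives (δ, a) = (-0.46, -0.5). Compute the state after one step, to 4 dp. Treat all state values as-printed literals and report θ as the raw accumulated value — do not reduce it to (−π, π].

x' = -12.1000 + 9.9000·cos(1.3442)·0.25 = -11.5440
y' = -9.1000 + 9.9000·sin(1.3442)·0.25 = -6.6883
θ' = 1.3442 + (9.9000/2.7)·tan(-0.46)·0.25 = 0.8900
v' = 9.9000 − 0.5000·0.25 = 9.7750

(-11.5440, -6.6883, 0.8900, 9.7750)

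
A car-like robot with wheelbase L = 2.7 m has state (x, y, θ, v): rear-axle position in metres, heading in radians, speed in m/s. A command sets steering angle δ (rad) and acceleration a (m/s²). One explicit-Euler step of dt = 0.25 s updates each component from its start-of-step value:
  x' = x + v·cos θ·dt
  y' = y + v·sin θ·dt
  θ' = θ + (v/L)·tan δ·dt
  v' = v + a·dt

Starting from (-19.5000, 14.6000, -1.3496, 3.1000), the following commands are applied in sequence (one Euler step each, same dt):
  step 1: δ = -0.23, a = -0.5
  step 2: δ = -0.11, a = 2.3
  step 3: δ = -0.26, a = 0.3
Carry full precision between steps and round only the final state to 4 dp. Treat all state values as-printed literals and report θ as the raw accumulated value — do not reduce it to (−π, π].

(-19.1065, 12.2282, -1.5347, 3.6250)

after step 1 (δ=-0.23, a=-0.5): (-19.329967, 13.843882, -1.416808, 2.975000)
after step 2 (δ=-0.11, a=2.3): (-19.215890, 13.108933, -1.447232, 3.550000)
after step 3 (δ=-0.26, a=0.3): (-19.106506, 12.228200, -1.534674, 3.625000)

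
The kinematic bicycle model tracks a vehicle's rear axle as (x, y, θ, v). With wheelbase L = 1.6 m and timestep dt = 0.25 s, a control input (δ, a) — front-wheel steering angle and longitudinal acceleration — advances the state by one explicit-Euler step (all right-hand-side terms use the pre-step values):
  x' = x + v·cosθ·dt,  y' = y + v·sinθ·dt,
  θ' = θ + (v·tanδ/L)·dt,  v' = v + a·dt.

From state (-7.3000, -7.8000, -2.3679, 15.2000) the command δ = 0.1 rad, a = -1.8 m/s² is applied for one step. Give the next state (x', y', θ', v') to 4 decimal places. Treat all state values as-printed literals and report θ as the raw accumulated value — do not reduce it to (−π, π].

x' = -7.3000 + 15.2000·cos(-2.3679)·0.25 = -10.0183
y' = -7.8000 + 15.2000·sin(-2.3679)·0.25 = -10.4554
θ' = -2.3679 + (15.2000/1.6)·tan(0.1)·0.25 = -2.1296
v' = 15.2000 − 1.8000·0.25 = 14.7500

(-10.0183, -10.4554, -2.1296, 14.7500)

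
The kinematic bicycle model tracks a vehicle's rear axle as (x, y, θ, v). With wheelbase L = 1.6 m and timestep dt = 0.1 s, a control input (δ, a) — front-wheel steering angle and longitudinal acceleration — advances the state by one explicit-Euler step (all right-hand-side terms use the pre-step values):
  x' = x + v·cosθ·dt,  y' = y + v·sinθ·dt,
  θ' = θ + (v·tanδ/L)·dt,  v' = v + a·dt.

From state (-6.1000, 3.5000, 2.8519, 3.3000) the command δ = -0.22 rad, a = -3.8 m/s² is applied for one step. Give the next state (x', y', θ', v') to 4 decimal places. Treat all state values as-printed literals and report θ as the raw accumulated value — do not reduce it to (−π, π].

(-6.4162, 3.5943, 2.8058, 2.9200)

x' = -6.1000 + 3.3000·cos(2.8519)·0.1 = -6.4162
y' = 3.5000 + 3.3000·sin(2.8519)·0.1 = 3.5943
θ' = 2.8519 + (3.3000/1.6)·tan(-0.22)·0.1 = 2.8058
v' = 3.3000 − 3.8000·0.1 = 2.9200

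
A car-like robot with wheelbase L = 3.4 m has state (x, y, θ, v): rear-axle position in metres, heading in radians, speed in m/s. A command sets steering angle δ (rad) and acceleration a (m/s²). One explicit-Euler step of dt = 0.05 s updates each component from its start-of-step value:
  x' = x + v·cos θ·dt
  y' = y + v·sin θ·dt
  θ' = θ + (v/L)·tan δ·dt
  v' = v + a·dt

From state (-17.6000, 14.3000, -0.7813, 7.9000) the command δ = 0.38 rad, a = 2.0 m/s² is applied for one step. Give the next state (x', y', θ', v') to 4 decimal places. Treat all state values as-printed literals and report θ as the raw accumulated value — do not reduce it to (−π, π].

x' = -17.6000 + 7.9000·cos(-0.7813)·0.05 = -17.3196
y' = 14.3000 + 7.9000·sin(-0.7813)·0.05 = 14.0218
θ' = -0.7813 + (7.9000/3.4)·tan(0.38)·0.05 = -0.7349
v' = 7.9000 + 2.0000·0.05 = 8.0000

(-17.3196, 14.0218, -0.7349, 8.0000)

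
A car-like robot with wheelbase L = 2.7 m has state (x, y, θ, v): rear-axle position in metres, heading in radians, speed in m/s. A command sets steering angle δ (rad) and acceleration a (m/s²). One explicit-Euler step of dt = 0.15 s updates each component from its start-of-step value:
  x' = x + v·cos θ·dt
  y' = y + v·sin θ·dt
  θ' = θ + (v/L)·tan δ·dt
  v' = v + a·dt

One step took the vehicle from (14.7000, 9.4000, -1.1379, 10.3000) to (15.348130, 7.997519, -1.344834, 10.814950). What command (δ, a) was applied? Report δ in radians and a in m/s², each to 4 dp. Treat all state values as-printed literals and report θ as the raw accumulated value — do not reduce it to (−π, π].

a = (v'−v)/dt = (0.514950)/0.15 = 3.4330
Δθ = θ'−θ = -0.206934;  (v·dt/L) = 10.3000·0.15/2.7 = 0.572222
tan δ = Δθ·L/(v·dt) = -0.361632  →  δ = -0.3470

δ = -0.3470, a = 3.4330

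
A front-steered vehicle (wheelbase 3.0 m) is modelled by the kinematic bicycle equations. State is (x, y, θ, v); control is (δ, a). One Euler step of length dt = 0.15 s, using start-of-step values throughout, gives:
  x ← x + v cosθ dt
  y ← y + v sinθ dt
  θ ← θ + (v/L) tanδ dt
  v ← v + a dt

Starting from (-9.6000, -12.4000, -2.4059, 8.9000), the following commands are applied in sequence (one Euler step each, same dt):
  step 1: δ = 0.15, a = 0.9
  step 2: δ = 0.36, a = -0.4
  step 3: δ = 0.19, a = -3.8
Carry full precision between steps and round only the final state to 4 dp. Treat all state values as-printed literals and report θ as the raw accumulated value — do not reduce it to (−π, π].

after step 1 (δ=0.15, a=0.9): (-10.589724, -13.295920, -2.338645, 9.035000)
after step 2 (δ=0.36, a=-0.4): (-11.531066, -14.270896, -2.168605, 8.975000)
after step 3 (δ=0.19, a=-3.8): (-12.288779, -15.383667, -2.082301, 8.405000)

(-12.2888, -15.3837, -2.0823, 8.4050)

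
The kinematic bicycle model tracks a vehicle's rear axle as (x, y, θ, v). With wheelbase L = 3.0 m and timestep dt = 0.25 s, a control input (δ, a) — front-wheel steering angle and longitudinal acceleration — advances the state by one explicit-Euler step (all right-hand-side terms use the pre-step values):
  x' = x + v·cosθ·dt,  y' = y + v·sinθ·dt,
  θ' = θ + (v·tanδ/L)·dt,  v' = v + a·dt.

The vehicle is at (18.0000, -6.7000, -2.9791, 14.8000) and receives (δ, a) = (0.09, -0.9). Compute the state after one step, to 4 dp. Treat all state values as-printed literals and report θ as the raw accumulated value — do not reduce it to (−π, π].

x' = 18.0000 + 14.8000·cos(-2.9791)·0.25 = 14.3487
y' = -6.7000 + 14.8000·sin(-2.9791)·0.25 = -7.2986
θ' = -2.9791 + (14.8000/3.0)·tan(0.09)·0.25 = -2.8678
v' = 14.8000 − 0.9000·0.25 = 14.5750

(14.3487, -7.2986, -2.8678, 14.5750)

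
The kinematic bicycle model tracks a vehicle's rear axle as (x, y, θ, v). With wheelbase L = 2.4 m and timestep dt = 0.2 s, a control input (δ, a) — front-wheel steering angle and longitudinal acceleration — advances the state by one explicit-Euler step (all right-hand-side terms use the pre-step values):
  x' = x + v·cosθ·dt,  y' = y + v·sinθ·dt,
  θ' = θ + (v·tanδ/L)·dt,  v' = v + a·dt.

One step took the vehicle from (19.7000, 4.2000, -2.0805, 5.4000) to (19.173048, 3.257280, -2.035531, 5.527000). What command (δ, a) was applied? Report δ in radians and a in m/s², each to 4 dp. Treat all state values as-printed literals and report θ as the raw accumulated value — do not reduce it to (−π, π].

a = (v'−v)/dt = (0.127000)/0.2 = 0.6350
Δθ = θ'−θ = 0.044969;  (v·dt/L) = 5.4000·0.2/2.4 = 0.450000
tan δ = Δθ·L/(v·dt) = 0.099931  →  δ = 0.0996

δ = 0.0996, a = 0.6350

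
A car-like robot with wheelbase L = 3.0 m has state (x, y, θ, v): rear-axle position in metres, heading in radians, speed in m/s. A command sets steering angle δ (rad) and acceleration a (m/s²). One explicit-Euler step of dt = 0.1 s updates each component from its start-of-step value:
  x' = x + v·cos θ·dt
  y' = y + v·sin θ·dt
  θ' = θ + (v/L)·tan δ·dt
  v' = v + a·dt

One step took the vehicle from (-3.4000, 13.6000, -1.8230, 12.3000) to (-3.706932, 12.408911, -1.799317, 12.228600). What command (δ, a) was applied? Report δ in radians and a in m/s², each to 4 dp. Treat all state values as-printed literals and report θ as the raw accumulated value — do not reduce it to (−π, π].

a = (v'−v)/dt = (-0.071400)/0.1 = -0.7140
Δθ = θ'−θ = 0.023683;  (v·dt/L) = 12.3000·0.1/3.0 = 0.410000
tan δ = Δθ·L/(v·dt) = 0.057763  →  δ = 0.0577

δ = 0.0577, a = -0.7140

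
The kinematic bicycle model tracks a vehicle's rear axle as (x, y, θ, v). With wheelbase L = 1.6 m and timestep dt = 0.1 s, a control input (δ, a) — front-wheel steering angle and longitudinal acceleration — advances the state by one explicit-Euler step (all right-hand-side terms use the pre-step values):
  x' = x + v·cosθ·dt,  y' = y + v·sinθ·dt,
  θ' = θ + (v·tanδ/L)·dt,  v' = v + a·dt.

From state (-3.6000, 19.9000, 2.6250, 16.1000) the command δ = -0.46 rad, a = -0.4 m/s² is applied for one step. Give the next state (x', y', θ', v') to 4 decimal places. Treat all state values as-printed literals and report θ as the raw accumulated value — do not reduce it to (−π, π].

(-4.9999, 20.6952, 2.1265, 16.0600)

x' = -3.6000 + 16.1000·cos(2.6250)·0.1 = -4.9999
y' = 19.9000 + 16.1000·sin(2.6250)·0.1 = 20.6952
θ' = 2.6250 + (16.1000/1.6)·tan(-0.46)·0.1 = 2.1265
v' = 16.1000 − 0.4000·0.1 = 16.0600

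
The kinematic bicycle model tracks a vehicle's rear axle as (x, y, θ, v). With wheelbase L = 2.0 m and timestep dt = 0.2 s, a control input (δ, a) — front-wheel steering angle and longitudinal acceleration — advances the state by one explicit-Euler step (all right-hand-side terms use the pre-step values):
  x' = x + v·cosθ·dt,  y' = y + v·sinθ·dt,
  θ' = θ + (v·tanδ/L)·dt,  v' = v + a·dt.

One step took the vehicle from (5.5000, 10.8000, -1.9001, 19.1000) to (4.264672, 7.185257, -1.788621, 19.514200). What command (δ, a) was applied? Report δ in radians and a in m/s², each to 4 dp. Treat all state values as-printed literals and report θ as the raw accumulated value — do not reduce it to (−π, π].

δ = 0.0583, a = 2.0710

a = (v'−v)/dt = (0.414200)/0.2 = 2.0710
Δθ = θ'−θ = 0.111479;  (v·dt/L) = 19.1000·0.2/2.0 = 1.910000
tan δ = Δθ·L/(v·dt) = 0.058366  →  δ = 0.0583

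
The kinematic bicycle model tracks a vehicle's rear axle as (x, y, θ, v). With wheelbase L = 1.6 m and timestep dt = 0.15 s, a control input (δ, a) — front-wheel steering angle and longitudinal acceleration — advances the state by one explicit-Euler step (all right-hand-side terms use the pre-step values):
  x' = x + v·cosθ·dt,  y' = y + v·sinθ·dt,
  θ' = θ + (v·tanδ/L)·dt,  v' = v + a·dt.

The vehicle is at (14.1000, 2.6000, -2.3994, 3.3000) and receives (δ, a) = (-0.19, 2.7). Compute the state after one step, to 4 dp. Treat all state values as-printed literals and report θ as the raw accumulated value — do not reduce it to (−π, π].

x' = 14.1000 + 3.3000·cos(-2.3994)·0.15 = 13.7352
y' = 2.6000 + 3.3000·sin(-2.3994)·0.15 = 2.2654
θ' = -2.3994 + (3.3000/1.6)·tan(-0.19)·0.15 = -2.4589
v' = 3.3000 + 2.7000·0.15 = 3.7050

(13.7352, 2.2654, -2.4589, 3.7050)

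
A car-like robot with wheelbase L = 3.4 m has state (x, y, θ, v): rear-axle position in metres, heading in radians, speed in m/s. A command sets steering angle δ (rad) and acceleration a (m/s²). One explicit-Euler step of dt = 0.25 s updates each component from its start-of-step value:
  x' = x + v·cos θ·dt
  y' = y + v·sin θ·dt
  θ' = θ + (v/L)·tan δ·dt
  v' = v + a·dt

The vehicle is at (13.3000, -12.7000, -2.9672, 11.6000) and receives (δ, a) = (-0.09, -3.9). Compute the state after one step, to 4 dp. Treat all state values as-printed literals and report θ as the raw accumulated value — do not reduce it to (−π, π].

(10.4440, -13.2032, -3.0442, 10.6250)

x' = 13.3000 + 11.6000·cos(-2.9672)·0.25 = 10.4440
y' = -12.7000 + 11.6000·sin(-2.9672)·0.25 = -13.2032
θ' = -2.9672 + (11.6000/3.4)·tan(-0.09)·0.25 = -3.0442
v' = 11.6000 − 3.9000·0.25 = 10.6250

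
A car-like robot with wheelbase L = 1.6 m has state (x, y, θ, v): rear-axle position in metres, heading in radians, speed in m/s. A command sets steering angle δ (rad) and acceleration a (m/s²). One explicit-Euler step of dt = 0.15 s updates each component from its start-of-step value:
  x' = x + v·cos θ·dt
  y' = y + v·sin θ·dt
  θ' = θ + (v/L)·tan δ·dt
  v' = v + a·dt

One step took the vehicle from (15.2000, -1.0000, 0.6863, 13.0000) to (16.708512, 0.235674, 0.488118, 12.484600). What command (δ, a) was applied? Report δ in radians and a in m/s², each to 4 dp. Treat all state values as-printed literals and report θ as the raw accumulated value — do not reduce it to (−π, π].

δ = -0.1612, a = -3.4360

a = (v'−v)/dt = (-0.515400)/0.15 = -3.4360
Δθ = θ'−θ = -0.198182;  (v·dt/L) = 13.0000·0.15/1.6 = 1.218750
tan δ = Δθ·L/(v·dt) = -0.162611  →  δ = -0.1612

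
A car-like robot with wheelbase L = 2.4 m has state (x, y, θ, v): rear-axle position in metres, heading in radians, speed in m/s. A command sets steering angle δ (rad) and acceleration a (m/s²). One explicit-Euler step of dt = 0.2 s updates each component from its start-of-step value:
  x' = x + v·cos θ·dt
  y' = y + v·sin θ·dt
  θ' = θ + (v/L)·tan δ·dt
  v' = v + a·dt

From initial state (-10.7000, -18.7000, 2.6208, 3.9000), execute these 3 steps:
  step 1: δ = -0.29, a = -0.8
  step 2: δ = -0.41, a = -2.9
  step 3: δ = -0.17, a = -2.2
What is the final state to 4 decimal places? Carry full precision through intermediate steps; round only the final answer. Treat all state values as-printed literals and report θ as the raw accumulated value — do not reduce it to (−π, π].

(-12.4474, -17.4463, 2.3432, 2.7200)

after step 1 (δ=-0.29, a=-0.8): (-11.376592, -18.311897, 2.523816, 3.740000)
after step 2 (δ=-0.41, a=-2.9): (-11.986337, -17.878637, 2.388356, 3.160000)
after step 3 (δ=-0.17, a=-2.2): (-12.447368, -17.446347, 2.343153, 2.720000)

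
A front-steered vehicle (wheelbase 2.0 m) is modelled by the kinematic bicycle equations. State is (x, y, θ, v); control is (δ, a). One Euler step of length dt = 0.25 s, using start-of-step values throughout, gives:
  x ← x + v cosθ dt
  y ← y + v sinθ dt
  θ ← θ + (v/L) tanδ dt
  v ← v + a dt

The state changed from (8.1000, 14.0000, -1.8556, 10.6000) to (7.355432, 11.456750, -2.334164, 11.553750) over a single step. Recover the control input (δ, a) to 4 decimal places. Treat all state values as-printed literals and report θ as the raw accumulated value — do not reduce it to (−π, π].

a = (v'−v)/dt = (0.953750)/0.25 = 3.8150
Δθ = θ'−θ = -0.478564;  (v·dt/L) = 10.6000·0.25/2.0 = 1.325000
tan δ = Δθ·L/(v·dt) = -0.361180  →  δ = -0.3466

δ = -0.3466, a = 3.8150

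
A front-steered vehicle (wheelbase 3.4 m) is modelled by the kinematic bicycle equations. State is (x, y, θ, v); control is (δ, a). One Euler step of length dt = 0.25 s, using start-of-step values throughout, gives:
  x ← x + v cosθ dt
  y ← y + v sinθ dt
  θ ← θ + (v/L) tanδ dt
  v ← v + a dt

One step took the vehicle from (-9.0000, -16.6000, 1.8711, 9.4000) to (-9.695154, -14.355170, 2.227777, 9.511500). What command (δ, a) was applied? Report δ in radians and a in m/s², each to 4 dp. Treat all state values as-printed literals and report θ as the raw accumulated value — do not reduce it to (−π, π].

a = (v'−v)/dt = (0.111500)/0.25 = 0.4460
Δθ = θ'−θ = 0.356677;  (v·dt/L) = 9.4000·0.25/3.4 = 0.691176
tan δ = Δθ·L/(v·dt) = 0.516043  →  δ = 0.4764

δ = 0.4764, a = 0.4460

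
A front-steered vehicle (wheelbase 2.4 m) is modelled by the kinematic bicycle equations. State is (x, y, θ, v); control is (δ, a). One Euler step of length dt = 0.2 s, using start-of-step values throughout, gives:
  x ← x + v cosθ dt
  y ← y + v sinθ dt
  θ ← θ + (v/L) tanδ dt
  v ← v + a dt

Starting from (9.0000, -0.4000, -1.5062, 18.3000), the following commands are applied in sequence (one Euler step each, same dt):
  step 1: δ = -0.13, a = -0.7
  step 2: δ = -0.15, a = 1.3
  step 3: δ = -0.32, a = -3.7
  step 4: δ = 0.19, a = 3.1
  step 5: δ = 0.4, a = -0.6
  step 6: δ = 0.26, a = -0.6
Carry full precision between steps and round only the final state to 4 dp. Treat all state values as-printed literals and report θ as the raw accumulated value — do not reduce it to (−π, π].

(2.9013, -20.0429, -1.1118, 18.0600)

after step 1 (δ=-0.13, a=-0.7): (9.236258, -4.052367, -1.705574, 18.160000)
after step 2 (δ=-0.15, a=1.3): (8.748225, -7.651429, -1.934292, 18.420000)
after step 3 (δ=-0.32, a=-3.7): (7.438401, -11.094714, -2.442975, 17.680000)
after step 4 (δ=0.19, a=3.1): (4.730772, -13.368927, -2.159624, 18.300000)
after step 5 (δ=0.4, a=-0.6): (2.698058, -16.412555, -1.514864, 18.180000)
after step 6 (δ=0.26, a=-0.6): (2.901321, -20.042869, -1.111842, 18.060000)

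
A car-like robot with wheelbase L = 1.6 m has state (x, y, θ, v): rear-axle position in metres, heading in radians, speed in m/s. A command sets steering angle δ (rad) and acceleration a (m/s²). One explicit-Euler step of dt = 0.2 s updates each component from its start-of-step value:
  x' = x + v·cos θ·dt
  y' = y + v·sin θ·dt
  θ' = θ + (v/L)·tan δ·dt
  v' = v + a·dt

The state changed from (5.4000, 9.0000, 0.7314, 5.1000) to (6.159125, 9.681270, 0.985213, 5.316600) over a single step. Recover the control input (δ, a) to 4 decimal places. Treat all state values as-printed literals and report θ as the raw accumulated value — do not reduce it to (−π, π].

δ = 0.3789, a = 1.0830

a = (v'−v)/dt = (0.216600)/0.2 = 1.0830
Δθ = θ'−θ = 0.253813;  (v·dt/L) = 5.1000·0.2/1.6 = 0.637500
tan δ = Δθ·L/(v·dt) = 0.398138  →  δ = 0.3789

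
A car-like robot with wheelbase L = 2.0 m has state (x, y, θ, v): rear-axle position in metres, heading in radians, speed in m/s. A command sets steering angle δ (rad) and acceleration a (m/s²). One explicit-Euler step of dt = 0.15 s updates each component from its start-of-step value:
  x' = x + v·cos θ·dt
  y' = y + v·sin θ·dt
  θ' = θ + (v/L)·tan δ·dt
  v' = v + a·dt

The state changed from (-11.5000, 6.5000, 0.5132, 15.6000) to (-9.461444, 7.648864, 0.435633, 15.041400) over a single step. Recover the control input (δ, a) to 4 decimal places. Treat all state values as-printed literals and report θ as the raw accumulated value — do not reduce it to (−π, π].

a = (v'−v)/dt = (-0.558600)/0.15 = -3.7240
Δθ = θ'−θ = -0.077567;  (v·dt/L) = 15.6000·0.15/2.0 = 1.170000
tan δ = Δθ·L/(v·dt) = -0.066297  →  δ = -0.0662

δ = -0.0662, a = -3.7240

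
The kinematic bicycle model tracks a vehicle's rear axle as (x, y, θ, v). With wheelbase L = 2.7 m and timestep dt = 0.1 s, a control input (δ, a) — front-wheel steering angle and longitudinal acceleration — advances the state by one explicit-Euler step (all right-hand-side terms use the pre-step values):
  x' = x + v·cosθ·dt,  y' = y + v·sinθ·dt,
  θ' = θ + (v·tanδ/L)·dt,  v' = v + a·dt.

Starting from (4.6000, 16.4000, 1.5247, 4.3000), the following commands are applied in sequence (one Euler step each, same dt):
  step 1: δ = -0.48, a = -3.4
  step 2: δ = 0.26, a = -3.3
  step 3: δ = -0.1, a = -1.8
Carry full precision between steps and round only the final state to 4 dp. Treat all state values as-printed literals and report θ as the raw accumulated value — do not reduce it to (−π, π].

(4.7034, 17.5838, 1.4673, 3.4500)

after step 1 (δ=-0.48, a=-3.4): (4.619814, 16.829543, 1.441788, 3.960000)
after step 2 (δ=0.26, a=-3.3): (4.670760, 17.222252, 1.480804, 3.630000)
after step 3 (δ=-0.1, a=-1.8): (4.703383, 17.583784, 1.467315, 3.450000)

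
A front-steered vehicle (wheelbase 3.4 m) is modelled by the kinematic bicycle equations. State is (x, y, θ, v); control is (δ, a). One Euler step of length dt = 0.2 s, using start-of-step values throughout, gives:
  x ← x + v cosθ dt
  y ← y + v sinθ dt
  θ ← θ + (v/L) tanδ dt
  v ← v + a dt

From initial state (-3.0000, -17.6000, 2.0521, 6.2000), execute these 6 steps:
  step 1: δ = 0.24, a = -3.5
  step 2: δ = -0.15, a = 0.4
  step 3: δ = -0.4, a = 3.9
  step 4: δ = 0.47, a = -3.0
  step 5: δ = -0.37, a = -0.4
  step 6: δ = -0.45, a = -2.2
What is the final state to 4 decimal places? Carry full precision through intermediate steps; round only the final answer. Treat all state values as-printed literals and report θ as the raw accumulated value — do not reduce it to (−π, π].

after step 1 (δ=0.24, a=-3.5): (-3.574040, -16.500874, 2.141350, 5.500000)
after step 2 (δ=-0.15, a=0.4): (-4.168147, -15.575111, 2.092453, 5.580000)
after step 3 (δ=-0.4, a=3.9): (-4.724269, -14.607545, 1.953677, 6.360000)
after step 4 (δ=0.47, a=-3.0): (-5.199481, -13.427648, 2.143716, 5.760000)
after step 5 (δ=-0.37, a=-0.4): (-5.823966, -12.459597, 2.012299, 5.680000)
after step 6 (δ=-0.45, a=-2.2): (-6.309378, -11.432528, 1.850902, 5.240000)

(-6.3094, -11.4325, 1.8509, 5.2400)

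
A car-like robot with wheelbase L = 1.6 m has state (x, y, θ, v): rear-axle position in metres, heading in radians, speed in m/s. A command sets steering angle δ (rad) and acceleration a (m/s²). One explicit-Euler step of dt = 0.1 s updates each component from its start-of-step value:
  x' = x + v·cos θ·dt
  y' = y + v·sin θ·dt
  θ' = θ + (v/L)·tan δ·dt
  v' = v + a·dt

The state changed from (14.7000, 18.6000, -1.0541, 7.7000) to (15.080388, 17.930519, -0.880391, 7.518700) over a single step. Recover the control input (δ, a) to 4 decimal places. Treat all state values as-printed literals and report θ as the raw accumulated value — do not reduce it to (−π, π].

a = (v'−v)/dt = (-0.181300)/0.1 = -1.8130
Δθ = θ'−θ = 0.173709;  (v·dt/L) = 7.7000·0.1/1.6 = 0.481250
tan δ = Δθ·L/(v·dt) = 0.360954  →  δ = 0.3464

δ = 0.3464, a = -1.8130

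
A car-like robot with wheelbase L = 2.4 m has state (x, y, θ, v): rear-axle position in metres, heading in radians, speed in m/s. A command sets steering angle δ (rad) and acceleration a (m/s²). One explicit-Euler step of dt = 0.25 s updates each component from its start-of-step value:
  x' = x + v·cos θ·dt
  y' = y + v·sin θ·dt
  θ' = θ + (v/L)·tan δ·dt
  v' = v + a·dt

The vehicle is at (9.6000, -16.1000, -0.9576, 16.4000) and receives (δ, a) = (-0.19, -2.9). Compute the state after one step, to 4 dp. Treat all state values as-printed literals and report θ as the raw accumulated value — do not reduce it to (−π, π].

x' = 9.6000 + 16.4000·cos(-0.9576)·0.25 = 11.9595
y' = -16.1000 + 16.4000·sin(-0.9576)·0.25 = -19.4530
θ' = -0.9576 + (16.4000/2.4)·tan(-0.19)·0.25 = -1.2861
v' = 16.4000 − 2.9000·0.25 = 15.6750

(11.9595, -19.4530, -1.2861, 15.6750)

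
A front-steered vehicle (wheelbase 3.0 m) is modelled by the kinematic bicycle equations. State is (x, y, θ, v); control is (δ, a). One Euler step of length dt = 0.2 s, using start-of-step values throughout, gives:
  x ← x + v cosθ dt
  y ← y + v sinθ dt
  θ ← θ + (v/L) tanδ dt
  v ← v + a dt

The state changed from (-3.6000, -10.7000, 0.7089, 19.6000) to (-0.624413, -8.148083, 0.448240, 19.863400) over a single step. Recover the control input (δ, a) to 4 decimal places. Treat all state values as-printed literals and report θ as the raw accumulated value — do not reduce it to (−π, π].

δ = -0.1969, a = 1.3170

a = (v'−v)/dt = (0.263400)/0.2 = 1.3170
Δθ = θ'−θ = -0.260660;  (v·dt/L) = 19.6000·0.2/3.0 = 1.306667
tan δ = Δθ·L/(v·dt) = -0.199485  →  δ = -0.1969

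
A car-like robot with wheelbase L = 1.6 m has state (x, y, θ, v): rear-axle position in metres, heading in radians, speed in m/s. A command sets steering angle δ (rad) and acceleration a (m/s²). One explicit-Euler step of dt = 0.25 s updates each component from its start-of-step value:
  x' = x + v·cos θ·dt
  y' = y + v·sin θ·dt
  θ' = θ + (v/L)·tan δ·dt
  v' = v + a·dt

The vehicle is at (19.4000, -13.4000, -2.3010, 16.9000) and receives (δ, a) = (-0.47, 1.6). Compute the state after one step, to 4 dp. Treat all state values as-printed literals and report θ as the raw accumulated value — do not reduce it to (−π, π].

x' = 19.4000 + 16.9000·cos(-2.3010)·0.25 = 16.5818
y' = -13.4000 + 16.9000·sin(-2.3010)·0.25 = -16.5478
θ' = -2.3010 + (16.9000/1.6)·tan(-0.47)·0.25 = -3.6423
v' = 16.9000 + 1.6000·0.25 = 17.3000

(16.5818, -16.5478, -3.6423, 17.3000)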